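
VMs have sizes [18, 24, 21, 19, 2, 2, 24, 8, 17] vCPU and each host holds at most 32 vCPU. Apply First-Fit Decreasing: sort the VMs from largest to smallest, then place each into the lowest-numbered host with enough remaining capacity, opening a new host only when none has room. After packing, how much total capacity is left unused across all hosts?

57

Sorted descending: 24, 24, 21, 19, 18, 17, 8, 2, 2.
host 1: place 24 vCPU, 8 vCPU left
host 2: place 24 vCPU, 8 vCPU left
host 3: place 21 vCPU, 11 vCPU left
host 4: place 19 vCPU, 13 vCPU left
host 5: place 18 vCPU, 14 vCPU left
host 6: place 17 vCPU, 15 vCPU left
host 1: place 8 vCPU, 0 vCPU left
host 2: place 2 vCPU, 6 vCPU left
host 2: place 2 vCPU, 4 vCPU left
6 hosts × 32 vCPU = 192 vCPU; used 135 vCPU; unused 57 vCPU.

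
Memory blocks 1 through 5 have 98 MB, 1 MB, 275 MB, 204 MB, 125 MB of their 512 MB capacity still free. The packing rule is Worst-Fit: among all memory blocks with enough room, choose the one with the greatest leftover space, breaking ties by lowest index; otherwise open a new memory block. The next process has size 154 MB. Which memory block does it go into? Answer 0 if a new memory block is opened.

Memory blocks with room: memory block 3 (275 MB), memory block 4 (204 MB).
Most room is memory block 3 with 275 MB free.

3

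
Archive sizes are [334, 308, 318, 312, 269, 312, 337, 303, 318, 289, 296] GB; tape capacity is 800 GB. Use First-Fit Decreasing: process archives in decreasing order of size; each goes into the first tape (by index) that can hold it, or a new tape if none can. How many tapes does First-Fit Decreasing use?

Sorted descending: 337, 334, 318, 318, 312, 312, 308, 303, 296, 289, 269.
tape 1: place 337 GB, 463 GB left
tape 1: place 334 GB, 129 GB left
tape 2: place 318 GB, 482 GB left
tape 2: place 318 GB, 164 GB left
tape 3: place 312 GB, 488 GB left
tape 3: place 312 GB, 176 GB left
tape 4: place 308 GB, 492 GB left
tape 4: place 303 GB, 189 GB left
tape 5: place 296 GB, 504 GB left
tape 5: place 289 GB, 215 GB left
tape 6: place 269 GB, 531 GB left

6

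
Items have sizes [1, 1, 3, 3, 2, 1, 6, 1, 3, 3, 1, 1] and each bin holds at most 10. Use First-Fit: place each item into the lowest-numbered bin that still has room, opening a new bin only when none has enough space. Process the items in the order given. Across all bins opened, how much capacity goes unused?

bin 1: place 1, 9 left
bin 1: place 1, 8 left
bin 1: place 3, 5 left
bin 1: place 3, 2 left
bin 1: place 2, 0 left
bin 2: place 1, 9 left
bin 2: place 6, 3 left
bin 2: place 1, 2 left
bin 3: place 3, 7 left
bin 3: place 3, 4 left
bin 2: place 1, 1 left
bin 2: place 1, 0 left
3 bins × 10 = 30; used 26; unused 4.

4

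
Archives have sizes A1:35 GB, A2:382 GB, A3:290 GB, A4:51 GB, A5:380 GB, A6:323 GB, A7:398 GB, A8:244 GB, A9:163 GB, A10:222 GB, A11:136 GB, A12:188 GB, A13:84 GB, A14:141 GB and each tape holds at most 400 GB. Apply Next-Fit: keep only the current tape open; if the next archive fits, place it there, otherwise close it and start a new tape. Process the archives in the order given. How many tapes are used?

10

tape 1: place A1 (35 GB), 365 GB left
tape 2: place A2 (382 GB), 18 GB left
tape 3: place A3 (290 GB), 110 GB left
tape 3: place A4 (51 GB), 59 GB left
tape 4: place A5 (380 GB), 20 GB left
tape 5: place A6 (323 GB), 77 GB left
tape 6: place A7 (398 GB), 2 GB left
tape 7: place A8 (244 GB), 156 GB left
tape 8: place A9 (163 GB), 237 GB left
tape 8: place A10 (222 GB), 15 GB left
tape 9: place A11 (136 GB), 264 GB left
tape 9: place A12 (188 GB), 76 GB left
tape 10: place A13 (84 GB), 316 GB left
tape 10: place A14 (141 GB), 175 GB left
Final tapes: [35] [382] [290,51] [380] [323] [398] [244] [163,222] [136,188] [84,141].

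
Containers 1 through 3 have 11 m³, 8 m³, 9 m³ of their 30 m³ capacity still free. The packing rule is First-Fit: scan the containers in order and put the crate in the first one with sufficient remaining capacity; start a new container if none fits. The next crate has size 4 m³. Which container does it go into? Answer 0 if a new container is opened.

Containers with room: container 1 (11 m³), container 2 (8 m³), container 3 (9 m³).
The first with room is container 1.

1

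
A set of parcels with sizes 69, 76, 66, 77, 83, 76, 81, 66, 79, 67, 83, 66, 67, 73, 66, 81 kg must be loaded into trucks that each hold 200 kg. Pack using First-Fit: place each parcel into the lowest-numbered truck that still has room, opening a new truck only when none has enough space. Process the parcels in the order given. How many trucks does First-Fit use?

69 kg → truck 1 (remaining 131 kg)
76 kg → truck 1 (remaining 55 kg)
66 kg → truck 2 (remaining 134 kg)
77 kg → truck 2 (remaining 57 kg)
83 kg → truck 3 (remaining 117 kg)
76 kg → truck 3 (remaining 41 kg)
81 kg → truck 4 (remaining 119 kg)
66 kg → truck 4 (remaining 53 kg)
79 kg → truck 5 (remaining 121 kg)
67 kg → truck 5 (remaining 54 kg)
83 kg → truck 6 (remaining 117 kg)
66 kg → truck 6 (remaining 51 kg)
67 kg → truck 7 (remaining 133 kg)
73 kg → truck 7 (remaining 60 kg)
66 kg → truck 8 (remaining 134 kg)
81 kg → truck 8 (remaining 53 kg)
Final trucks: [69,76] [66,77] [83,76] [81,66] [79,67] [83,66] [67,73] [66,81].

8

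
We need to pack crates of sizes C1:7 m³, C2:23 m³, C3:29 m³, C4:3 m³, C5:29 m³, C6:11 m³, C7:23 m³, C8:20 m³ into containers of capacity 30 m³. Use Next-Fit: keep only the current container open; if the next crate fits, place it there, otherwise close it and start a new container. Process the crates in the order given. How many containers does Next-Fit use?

7

C1 (7 m³) → container 1 (remaining 23 m³)
C2 (23 m³) → container 1 (remaining 0 m³)
C3 (29 m³) → container 2 (remaining 1 m³)
C4 (3 m³) → container 3 (remaining 27 m³)
C5 (29 m³) → container 4 (remaining 1 m³)
C6 (11 m³) → container 5 (remaining 19 m³)
C7 (23 m³) → container 6 (remaining 7 m³)
C8 (20 m³) → container 7 (remaining 10 m³)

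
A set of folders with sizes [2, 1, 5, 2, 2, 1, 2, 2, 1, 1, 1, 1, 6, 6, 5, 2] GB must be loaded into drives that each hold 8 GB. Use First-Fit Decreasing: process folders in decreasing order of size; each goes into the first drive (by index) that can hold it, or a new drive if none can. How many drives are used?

5 drives

Sorted descending: 6, 6, 5, 5, 2, 2, 2, 2, 2, 2, 1, 1, 1, 1, 1, 1.
drive 1: place 6 GB, 2 GB left
drive 2: place 6 GB, 2 GB left
drive 3: place 5 GB, 3 GB left
drive 4: place 5 GB, 3 GB left
drive 1: place 2 GB, 0 GB left
drive 2: place 2 GB, 0 GB left
drive 3: place 2 GB, 1 GB left
drive 4: place 2 GB, 1 GB left
drive 5: place 2 GB, 6 GB left
drive 5: place 2 GB, 4 GB left
drive 3: place 1 GB, 0 GB left
drive 4: place 1 GB, 0 GB left
drive 5: place 1 GB, 3 GB left
drive 5: place 1 GB, 2 GB left
drive 5: place 1 GB, 1 GB left
drive 5: place 1 GB, 0 GB left
Final drives: [6,2] [6,2] [5,2,1] [5,2,1] [2,2,1,1,1,1].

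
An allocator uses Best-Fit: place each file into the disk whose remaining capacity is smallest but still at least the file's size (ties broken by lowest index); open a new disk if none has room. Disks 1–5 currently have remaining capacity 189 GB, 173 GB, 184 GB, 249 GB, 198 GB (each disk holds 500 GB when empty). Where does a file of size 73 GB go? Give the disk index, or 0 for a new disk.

Disks with room: disk 1 (189 GB), disk 2 (173 GB), disk 3 (184 GB), disk 4 (249 GB), disk 5 (198 GB).
Tightest fit is disk 2 with 173 GB free.

2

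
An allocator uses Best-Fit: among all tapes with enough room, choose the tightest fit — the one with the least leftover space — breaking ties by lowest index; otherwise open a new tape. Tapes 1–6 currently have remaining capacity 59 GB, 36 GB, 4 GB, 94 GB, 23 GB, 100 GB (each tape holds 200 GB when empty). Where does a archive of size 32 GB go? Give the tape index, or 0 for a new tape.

Tapes with room: tape 1 (59 GB), tape 2 (36 GB), tape 4 (94 GB), tape 6 (100 GB).
Tightest fit is tape 2 with 36 GB free.

2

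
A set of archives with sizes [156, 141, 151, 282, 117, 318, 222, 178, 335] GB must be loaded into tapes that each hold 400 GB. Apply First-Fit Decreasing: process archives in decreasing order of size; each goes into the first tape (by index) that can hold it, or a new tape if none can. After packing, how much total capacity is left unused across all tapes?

Sorted descending: 335, 318, 282, 222, 178, 156, 151, 141, 117.
tape 1: place 335 GB, 65 GB left
tape 2: place 318 GB, 82 GB left
tape 3: place 282 GB, 118 GB left
tape 4: place 222 GB, 178 GB left
tape 4: place 178 GB, 0 GB left
tape 5: place 156 GB, 244 GB left
tape 5: place 151 GB, 93 GB left
tape 6: place 141 GB, 259 GB left
tape 3: place 117 GB, 1 GB left
6 tapes × 400 GB = 2400 GB; used 1900 GB; unused 500 GB.

500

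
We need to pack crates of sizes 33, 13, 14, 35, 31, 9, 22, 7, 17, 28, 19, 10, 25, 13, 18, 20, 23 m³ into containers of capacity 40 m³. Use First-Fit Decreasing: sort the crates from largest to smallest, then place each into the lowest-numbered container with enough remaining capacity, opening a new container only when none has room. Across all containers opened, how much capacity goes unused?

Sorted descending: 35, 33, 31, 28, 25, 23, 22, 20, 19, 18, 17, 14, 13, 13, 10, 9, 7.
Put 35 m³ in container 1; 5 m³ remain.
Put 33 m³ in container 2; 7 m³ remain.
Put 31 m³ in container 3; 9 m³ remain.
Put 28 m³ in container 4; 12 m³ remain.
Put 25 m³ in container 5; 15 m³ remain.
Put 23 m³ in container 6; 17 m³ remain.
Put 22 m³ in container 7; 18 m³ remain.
Put 20 m³ in container 8; 20 m³ remain.
Put 19 m³ in container 8; 1 m³ remain.
Put 18 m³ in container 7; 0 m³ remain.
Put 17 m³ in container 6; 0 m³ remain.
Put 14 m³ in container 5; 1 m³ remain.
Put 13 m³ in container 9; 27 m³ remain.
Put 13 m³ in container 9; 14 m³ remain.
Put 10 m³ in container 4; 2 m³ remain.
Put 9 m³ in container 3; 0 m³ remain.
Put 7 m³ in container 2; 0 m³ remain.
9 containers × 40 m³ = 360 m³; used 337 m³; unused 23 m³.

23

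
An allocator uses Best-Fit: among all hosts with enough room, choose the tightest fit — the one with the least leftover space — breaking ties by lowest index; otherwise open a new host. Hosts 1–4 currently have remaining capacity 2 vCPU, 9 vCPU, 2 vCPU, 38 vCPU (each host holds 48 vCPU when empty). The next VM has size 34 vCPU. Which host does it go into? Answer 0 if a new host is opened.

Hosts with room: host 4 (38 vCPU).
Tightest fit is host 4 with 38 vCPU free.

4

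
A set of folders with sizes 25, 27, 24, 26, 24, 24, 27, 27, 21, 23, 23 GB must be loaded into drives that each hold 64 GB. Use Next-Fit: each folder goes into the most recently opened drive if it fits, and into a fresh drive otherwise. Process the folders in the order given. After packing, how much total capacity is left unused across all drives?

113

drive 1: place 25 GB, 39 GB left
drive 1: place 27 GB, 12 GB left
drive 2: place 24 GB, 40 GB left
drive 2: place 26 GB, 14 GB left
drive 3: place 24 GB, 40 GB left
drive 3: place 24 GB, 16 GB left
drive 4: place 27 GB, 37 GB left
drive 4: place 27 GB, 10 GB left
drive 5: place 21 GB, 43 GB left
drive 5: place 23 GB, 20 GB left
drive 6: place 23 GB, 41 GB left
6 drives × 64 GB = 384 GB; used 271 GB; unused 113 GB.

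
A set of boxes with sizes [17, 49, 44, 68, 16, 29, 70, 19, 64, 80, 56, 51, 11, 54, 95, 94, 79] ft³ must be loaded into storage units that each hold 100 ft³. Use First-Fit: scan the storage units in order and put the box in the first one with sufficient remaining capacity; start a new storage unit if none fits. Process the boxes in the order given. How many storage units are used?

storage unit 1: place 17 ft³, 83 ft³ left
storage unit 1: place 49 ft³, 34 ft³ left
storage unit 2: place 44 ft³, 56 ft³ left
storage unit 3: place 68 ft³, 32 ft³ left
storage unit 1: place 16 ft³, 18 ft³ left
storage unit 2: place 29 ft³, 27 ft³ left
storage unit 4: place 70 ft³, 30 ft³ left
storage unit 2: place 19 ft³, 8 ft³ left
storage unit 5: place 64 ft³, 36 ft³ left
storage unit 6: place 80 ft³, 20 ft³ left
storage unit 7: place 56 ft³, 44 ft³ left
storage unit 8: place 51 ft³, 49 ft³ left
storage unit 1: place 11 ft³, 7 ft³ left
storage unit 9: place 54 ft³, 46 ft³ left
storage unit 10: place 95 ft³, 5 ft³ left
storage unit 11: place 94 ft³, 6 ft³ left
storage unit 12: place 79 ft³, 21 ft³ left

12 storage units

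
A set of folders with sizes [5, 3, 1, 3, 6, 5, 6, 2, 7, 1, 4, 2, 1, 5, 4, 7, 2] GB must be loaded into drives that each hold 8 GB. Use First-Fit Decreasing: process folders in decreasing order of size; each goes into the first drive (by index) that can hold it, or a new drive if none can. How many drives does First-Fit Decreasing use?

Sorted descending: 7, 7, 6, 6, 5, 5, 5, 4, 4, 3, 3, 2, 2, 2, 1, 1, 1.
Put 7 GB in drive 1; 1 GB remain.
Put 7 GB in drive 2; 1 GB remain.
Put 6 GB in drive 3; 2 GB remain.
Put 6 GB in drive 4; 2 GB remain.
Put 5 GB in drive 5; 3 GB remain.
Put 5 GB in drive 6; 3 GB remain.
Put 5 GB in drive 7; 3 GB remain.
Put 4 GB in drive 8; 4 GB remain.
Put 4 GB in drive 8; 0 GB remain.
Put 3 GB in drive 5; 0 GB remain.
Put 3 GB in drive 6; 0 GB remain.
Put 2 GB in drive 3; 0 GB remain.
Put 2 GB in drive 4; 0 GB remain.
Put 2 GB in drive 7; 1 GB remain.
Put 1 GB in drive 1; 0 GB remain.
Put 1 GB in drive 2; 0 GB remain.
Put 1 GB in drive 7; 0 GB remain.

8 drives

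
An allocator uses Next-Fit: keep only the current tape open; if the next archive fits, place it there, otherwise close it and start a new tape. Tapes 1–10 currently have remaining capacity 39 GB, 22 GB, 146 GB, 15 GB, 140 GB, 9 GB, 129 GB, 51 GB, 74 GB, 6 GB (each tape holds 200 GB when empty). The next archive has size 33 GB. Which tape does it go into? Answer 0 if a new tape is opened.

Next-Fit only looks at tape 10, which has 6 GB free.
33 GB does not fit, so a new tape is opened.

0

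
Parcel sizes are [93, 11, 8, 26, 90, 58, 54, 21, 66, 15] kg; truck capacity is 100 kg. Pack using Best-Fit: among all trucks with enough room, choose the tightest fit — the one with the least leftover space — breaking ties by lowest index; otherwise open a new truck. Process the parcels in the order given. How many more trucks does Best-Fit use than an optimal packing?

Best-Fit: [93] [11,8,26,54] [90] [58,21,15] [66] → 5 trucks.
Total size 442 kg; any packing needs at least ⌈442/100⌉ = 5 trucks.
So 5 is already optimal.

0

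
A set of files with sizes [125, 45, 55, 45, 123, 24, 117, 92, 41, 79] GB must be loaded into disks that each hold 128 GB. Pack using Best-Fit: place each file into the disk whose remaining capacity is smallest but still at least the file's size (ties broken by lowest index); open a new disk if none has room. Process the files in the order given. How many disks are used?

7

125 GB → disk 1 (remaining 3 GB)
45 GB → disk 2 (remaining 83 GB)
55 GB → disk 2 (remaining 28 GB)
45 GB → disk 3 (remaining 83 GB)
123 GB → disk 4 (remaining 5 GB)
24 GB → disk 2 (remaining 4 GB)
117 GB → disk 5 (remaining 11 GB)
92 GB → disk 6 (remaining 36 GB)
41 GB → disk 3 (remaining 42 GB)
79 GB → disk 7 (remaining 49 GB)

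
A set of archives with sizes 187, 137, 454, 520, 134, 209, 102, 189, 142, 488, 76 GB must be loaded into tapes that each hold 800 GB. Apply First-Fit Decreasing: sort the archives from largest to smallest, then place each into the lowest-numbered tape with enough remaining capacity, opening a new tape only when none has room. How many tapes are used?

4 tapes

Sorted descending: 520, 488, 454, 209, 189, 187, 142, 137, 134, 102, 76.
520 GB → tape 1 (remaining 280 GB)
488 GB → tape 2 (remaining 312 GB)
454 GB → tape 3 (remaining 346 GB)
209 GB → tape 1 (remaining 71 GB)
189 GB → tape 2 (remaining 123 GB)
187 GB → tape 3 (remaining 159 GB)
142 GB → tape 3 (remaining 17 GB)
137 GB → tape 4 (remaining 663 GB)
134 GB → tape 4 (remaining 529 GB)
102 GB → tape 2 (remaining 21 GB)
76 GB → tape 4 (remaining 453 GB)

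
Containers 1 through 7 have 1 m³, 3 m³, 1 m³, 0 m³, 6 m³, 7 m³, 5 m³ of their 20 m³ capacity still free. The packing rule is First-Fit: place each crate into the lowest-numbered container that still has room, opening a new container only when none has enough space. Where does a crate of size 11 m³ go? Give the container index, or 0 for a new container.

No container has ≥ 11 m³ free, so a new container is opened.

0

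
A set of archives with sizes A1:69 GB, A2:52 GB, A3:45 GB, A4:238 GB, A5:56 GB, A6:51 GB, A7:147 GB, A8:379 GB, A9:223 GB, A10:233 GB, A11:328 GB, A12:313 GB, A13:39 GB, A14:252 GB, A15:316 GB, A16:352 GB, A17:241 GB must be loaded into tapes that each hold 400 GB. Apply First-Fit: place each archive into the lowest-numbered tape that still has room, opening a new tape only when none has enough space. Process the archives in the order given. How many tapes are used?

tape 1: place A1 (69 GB), 331 GB left
tape 1: place A2 (52 GB), 279 GB left
tape 1: place A3 (45 GB), 234 GB left
tape 2: place A4 (238 GB), 162 GB left
tape 1: place A5 (56 GB), 178 GB left
tape 1: place A6 (51 GB), 127 GB left
tape 2: place A7 (147 GB), 15 GB left
tape 3: place A8 (379 GB), 21 GB left
tape 4: place A9 (223 GB), 177 GB left
tape 5: place A10 (233 GB), 167 GB left
tape 6: place A11 (328 GB), 72 GB left
tape 7: place A12 (313 GB), 87 GB left
tape 1: place A13 (39 GB), 88 GB left
tape 8: place A14 (252 GB), 148 GB left
tape 9: place A15 (316 GB), 84 GB left
tape 10: place A16 (352 GB), 48 GB left
tape 11: place A17 (241 GB), 159 GB left
Final tapes: [69,52,45,56,51,39] [238,147] [379] [223] [233] [328] [313] [252] [316] [352] [241].

11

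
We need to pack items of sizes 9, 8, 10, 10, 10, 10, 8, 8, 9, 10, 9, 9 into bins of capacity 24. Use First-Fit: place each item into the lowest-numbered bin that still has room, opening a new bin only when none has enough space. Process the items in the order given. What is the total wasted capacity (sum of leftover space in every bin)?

34

9 → bin 1 (remaining 15)
8 → bin 1 (remaining 7)
10 → bin 2 (remaining 14)
10 → bin 2 (remaining 4)
10 → bin 3 (remaining 14)
10 → bin 3 (remaining 4)
8 → bin 4 (remaining 16)
8 → bin 4 (remaining 8)
9 → bin 5 (remaining 15)
10 → bin 5 (remaining 5)
9 → bin 6 (remaining 15)
9 → bin 6 (remaining 6)
6 bins × 24 = 144; used 110; unused 34.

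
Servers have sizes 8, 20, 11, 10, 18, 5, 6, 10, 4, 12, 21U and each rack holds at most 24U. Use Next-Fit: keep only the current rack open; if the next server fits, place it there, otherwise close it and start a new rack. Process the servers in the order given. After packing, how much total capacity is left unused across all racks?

43

8U → rack 1 (remaining 16U)
20U → rack 2 (remaining 4U)
11U → rack 3 (remaining 13U)
10U → rack 3 (remaining 3U)
18U → rack 4 (remaining 6U)
5U → rack 4 (remaining 1U)
6U → rack 5 (remaining 18U)
10U → rack 5 (remaining 8U)
4U → rack 5 (remaining 4U)
12U → rack 6 (remaining 12U)
21U → rack 7 (remaining 3U)
7 racks × 24U = 168U; used 125U; unused 43U.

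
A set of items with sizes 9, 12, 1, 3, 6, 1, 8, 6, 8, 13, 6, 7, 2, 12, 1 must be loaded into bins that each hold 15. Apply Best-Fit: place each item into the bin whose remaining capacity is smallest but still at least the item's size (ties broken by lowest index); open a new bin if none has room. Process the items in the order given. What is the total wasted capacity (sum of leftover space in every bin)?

10

Put 9 in bin 1; 6 remain.
Put 12 in bin 2; 3 remain.
Put 1 in bin 2; 2 remain.
Put 3 in bin 1; 3 remain.
Put 6 in bin 3; 9 remain.
Put 1 in bin 2; 1 remain.
Put 8 in bin 3; 1 remain.
Put 6 in bin 4; 9 remain.
Put 8 in bin 4; 1 remain.
Put 13 in bin 5; 2 remain.
Put 6 in bin 6; 9 remain.
Put 7 in bin 6; 2 remain.
Put 2 in bin 5; 0 remain.
Put 12 in bin 7; 3 remain.
Put 1 in bin 2; 0 remain.
7 bins × 15 = 105; used 95; unused 10.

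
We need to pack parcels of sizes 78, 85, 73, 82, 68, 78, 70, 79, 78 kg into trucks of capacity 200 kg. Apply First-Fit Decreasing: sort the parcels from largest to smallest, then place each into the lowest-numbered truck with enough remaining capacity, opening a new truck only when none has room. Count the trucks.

5 trucks

Sorted descending: 85, 82, 79, 78, 78, 78, 73, 70, 68.
85 kg → truck 1 (remaining 115 kg)
82 kg → truck 1 (remaining 33 kg)
79 kg → truck 2 (remaining 121 kg)
78 kg → truck 2 (remaining 43 kg)
78 kg → truck 3 (remaining 122 kg)
78 kg → truck 3 (remaining 44 kg)
73 kg → truck 4 (remaining 127 kg)
70 kg → truck 4 (remaining 57 kg)
68 kg → truck 5 (remaining 132 kg)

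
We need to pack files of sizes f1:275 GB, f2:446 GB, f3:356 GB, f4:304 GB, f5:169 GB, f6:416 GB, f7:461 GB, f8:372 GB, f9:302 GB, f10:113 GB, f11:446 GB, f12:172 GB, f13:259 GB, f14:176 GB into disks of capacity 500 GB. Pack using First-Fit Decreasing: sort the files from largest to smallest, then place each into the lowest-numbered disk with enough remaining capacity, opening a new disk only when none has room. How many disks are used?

Sorted descending: 461, 446, 446, 416, 372, 356, 304, 302, 275, 259, 176, 172, 169, 113.
Put 461 GB in disk 1; 39 GB remain.
Put 446 GB in disk 2; 54 GB remain.
Put 446 GB in disk 3; 54 GB remain.
Put 416 GB in disk 4; 84 GB remain.
Put 372 GB in disk 5; 128 GB remain.
Put 356 GB in disk 6; 144 GB remain.
Put 304 GB in disk 7; 196 GB remain.
Put 302 GB in disk 8; 198 GB remain.
Put 275 GB in disk 9; 225 GB remain.
Put 259 GB in disk 10; 241 GB remain.
Put 176 GB in disk 7; 20 GB remain.
Put 172 GB in disk 8; 26 GB remain.
Put 169 GB in disk 9; 56 GB remain.
Put 113 GB in disk 5; 15 GB remain.

10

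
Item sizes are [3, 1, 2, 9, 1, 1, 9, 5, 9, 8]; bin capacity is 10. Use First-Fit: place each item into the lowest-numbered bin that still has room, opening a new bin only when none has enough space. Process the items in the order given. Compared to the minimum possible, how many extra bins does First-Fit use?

First-Fit: [3,1,2,1,1] [9] [9] [5] [9] [8] → 6 bins.
Total size 48; any packing needs at least ⌈48/10⌉ = 5 bins.
An optimal packing achieves that bound: [9,1] [9,1] [9,1] [8,2] [5,3] → 5 bins.
Excess: 6 − 5 = 1.

1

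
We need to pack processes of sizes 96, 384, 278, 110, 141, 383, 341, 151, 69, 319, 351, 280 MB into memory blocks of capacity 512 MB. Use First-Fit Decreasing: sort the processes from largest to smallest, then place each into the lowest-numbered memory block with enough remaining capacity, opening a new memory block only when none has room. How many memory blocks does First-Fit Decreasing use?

7

Sorted descending: 384, 383, 351, 341, 319, 280, 278, 151, 141, 110, 96, 69.
Put 384 MB in memory block 1; 128 MB remain.
Put 383 MB in memory block 2; 129 MB remain.
Put 351 MB in memory block 3; 161 MB remain.
Put 341 MB in memory block 4; 171 MB remain.
Put 319 MB in memory block 5; 193 MB remain.
Put 280 MB in memory block 6; 232 MB remain.
Put 278 MB in memory block 7; 234 MB remain.
Put 151 MB in memory block 3; 10 MB remain.
Put 141 MB in memory block 4; 30 MB remain.
Put 110 MB in memory block 1; 18 MB remain.
Put 96 MB in memory block 2; 33 MB remain.
Put 69 MB in memory block 5; 124 MB remain.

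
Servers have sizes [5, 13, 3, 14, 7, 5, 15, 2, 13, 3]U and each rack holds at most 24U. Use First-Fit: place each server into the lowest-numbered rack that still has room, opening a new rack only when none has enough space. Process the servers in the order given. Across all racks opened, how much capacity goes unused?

16

Put 5U in rack 1; 19U remain.
Put 13U in rack 1; 6U remain.
Put 3U in rack 1; 3U remain.
Put 14U in rack 2; 10U remain.
Put 7U in rack 2; 3U remain.
Put 5U in rack 3; 19U remain.
Put 15U in rack 3; 4U remain.
Put 2U in rack 1; 1U remain.
Put 13U in rack 4; 11U remain.
Put 3U in rack 2; 0U remain.
4 racks × 24U = 96U; used 80U; unused 16U.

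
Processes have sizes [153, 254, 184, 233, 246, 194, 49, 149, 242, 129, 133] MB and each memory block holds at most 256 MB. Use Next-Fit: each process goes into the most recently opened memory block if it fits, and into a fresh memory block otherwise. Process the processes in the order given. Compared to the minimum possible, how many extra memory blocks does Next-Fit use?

Next-Fit: [153] [254] [184] [233] [246] [194,49] [149] [242] [129] [133] → 10 memory blocks.
10 processes exceed 128 MB (half the capacity), and no two of those can share a memory block, so at least 10 memory blocks are needed.
So 10 is already optimal.

0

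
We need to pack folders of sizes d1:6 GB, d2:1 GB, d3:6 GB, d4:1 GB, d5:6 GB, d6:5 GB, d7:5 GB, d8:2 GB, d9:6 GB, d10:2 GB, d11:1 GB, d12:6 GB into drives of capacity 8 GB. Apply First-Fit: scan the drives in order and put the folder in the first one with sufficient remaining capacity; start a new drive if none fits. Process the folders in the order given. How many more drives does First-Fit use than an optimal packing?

First-Fit: [6,1,1] [6,2] [6,2] [5,1] [5] [6] [6] → 7 drives.
7 folders exceed 4 GB (half the capacity), and no two of those can share a drive, so at least 7 drives are needed.
So 7 is already optimal.

0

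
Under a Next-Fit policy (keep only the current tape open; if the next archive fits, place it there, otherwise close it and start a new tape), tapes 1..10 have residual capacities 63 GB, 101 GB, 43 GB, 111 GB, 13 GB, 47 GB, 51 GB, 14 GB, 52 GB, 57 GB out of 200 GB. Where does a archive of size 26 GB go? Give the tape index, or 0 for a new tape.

10

Next-Fit only looks at tape 10, which has 57 GB free.
26 GB fits there.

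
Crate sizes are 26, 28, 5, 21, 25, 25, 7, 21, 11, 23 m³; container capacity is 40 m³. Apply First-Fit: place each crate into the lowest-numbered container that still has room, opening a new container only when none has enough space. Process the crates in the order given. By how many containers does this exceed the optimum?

First-Fit: [26,5,7] [28,11] [21] [25] [25] [21] [23] → 7 containers.
7 crates exceed 20 m³ (half the capacity), and no two of those can share a container, so at least 7 containers are needed.
So 7 is already optimal.

0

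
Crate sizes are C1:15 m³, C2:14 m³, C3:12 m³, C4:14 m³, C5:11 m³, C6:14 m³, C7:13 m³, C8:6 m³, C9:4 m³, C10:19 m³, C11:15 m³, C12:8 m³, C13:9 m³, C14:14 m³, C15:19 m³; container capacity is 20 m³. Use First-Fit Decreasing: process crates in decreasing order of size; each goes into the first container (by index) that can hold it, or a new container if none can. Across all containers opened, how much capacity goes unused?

33

Sorted descending: 19, 19, 15, 15, 14, 14, 14, 14, 13, 12, 11, 9, 8, 6, 4.
19 m³ → container 1 (remaining 1 m³)
19 m³ → container 2 (remaining 1 m³)
15 m³ → container 3 (remaining 5 m³)
15 m³ → container 4 (remaining 5 m³)
14 m³ → container 5 (remaining 6 m³)
14 m³ → container 6 (remaining 6 m³)
14 m³ → container 7 (remaining 6 m³)
14 m³ → container 8 (remaining 6 m³)
13 m³ → container 9 (remaining 7 m³)
12 m³ → container 10 (remaining 8 m³)
11 m³ → container 11 (remaining 9 m³)
9 m³ → container 11 (remaining 0 m³)
8 m³ → container 10 (remaining 0 m³)
6 m³ → container 5 (remaining 0 m³)
4 m³ → container 3 (remaining 1 m³)
11 containers × 20 m³ = 220 m³; used 187 m³; unused 33 m³.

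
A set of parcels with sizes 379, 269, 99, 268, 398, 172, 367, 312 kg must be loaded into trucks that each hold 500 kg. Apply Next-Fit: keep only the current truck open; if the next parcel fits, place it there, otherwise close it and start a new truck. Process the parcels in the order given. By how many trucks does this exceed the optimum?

Next-Fit: [379] [269,99] [268] [398] [172] [367] [312] → 7 trucks.
6 parcels exceed 250 kg (half the capacity), and no two of those can share a truck, so at least 6 trucks are needed.
An optimal packing achieves that bound: [398,99] [379] [367] [312,172] [269] [268] → 6 trucks.
Excess: 7 − 6 = 1.

1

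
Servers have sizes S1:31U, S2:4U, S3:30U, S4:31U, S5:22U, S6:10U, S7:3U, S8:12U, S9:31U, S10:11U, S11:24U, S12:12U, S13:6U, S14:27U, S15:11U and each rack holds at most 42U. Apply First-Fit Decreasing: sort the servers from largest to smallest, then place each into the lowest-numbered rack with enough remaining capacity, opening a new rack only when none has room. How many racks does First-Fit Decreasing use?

Sorted descending: 31, 31, 31, 30, 27, 24, 22, 12, 12, 11, 11, 10, 6, 4, 3.
rack 1: place 31U, 11U left
rack 2: place 31U, 11U left
rack 3: place 31U, 11U left
rack 4: place 30U, 12U left
rack 5: place 27U, 15U left
rack 6: place 24U, 18U left
rack 7: place 22U, 20U left
rack 4: place 12U, 0U left
rack 5: place 12U, 3U left
rack 1: place 11U, 0U left
rack 2: place 11U, 0U left
rack 3: place 10U, 1U left
rack 6: place 6U, 12U left
rack 6: place 4U, 8U left
rack 5: place 3U, 0U left
Final racks: [31,11] [31,11] [31,10] [30,12] [27,12,3] [24,6,4] [22].

7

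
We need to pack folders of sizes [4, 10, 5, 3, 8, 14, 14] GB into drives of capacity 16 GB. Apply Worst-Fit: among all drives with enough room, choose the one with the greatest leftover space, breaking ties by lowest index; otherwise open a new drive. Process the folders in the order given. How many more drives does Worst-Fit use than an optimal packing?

0

Worst-Fit: [4,10] [5,3,8] [14] [14] → 4 drives.
Total size 58 GB; any packing needs at least ⌈58/16⌉ = 4 drives.
So 4 is already optimal.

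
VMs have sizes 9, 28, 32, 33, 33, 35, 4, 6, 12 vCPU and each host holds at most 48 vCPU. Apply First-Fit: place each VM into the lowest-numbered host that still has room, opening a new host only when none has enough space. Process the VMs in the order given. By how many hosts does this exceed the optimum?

First-Fit: [9,28,4,6] [32,12] [33] [33] [35] → 5 hosts.
5 VMs exceed 24 vCPU (half the capacity), and no two of those can share a host, so at least 5 hosts are needed.
So 5 is already optimal.

0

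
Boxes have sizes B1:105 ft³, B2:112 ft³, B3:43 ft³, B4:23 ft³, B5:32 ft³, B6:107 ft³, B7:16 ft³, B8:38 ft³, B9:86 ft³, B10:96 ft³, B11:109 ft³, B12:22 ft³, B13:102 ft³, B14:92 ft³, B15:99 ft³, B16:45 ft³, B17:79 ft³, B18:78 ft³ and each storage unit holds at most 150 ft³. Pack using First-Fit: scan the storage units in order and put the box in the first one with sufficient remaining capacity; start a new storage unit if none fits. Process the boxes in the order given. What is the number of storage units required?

storage unit 1: place B1 (105 ft³), 45 ft³ left
storage unit 2: place B2 (112 ft³), 38 ft³ left
storage unit 1: place B3 (43 ft³), 2 ft³ left
storage unit 2: place B4 (23 ft³), 15 ft³ left
storage unit 3: place B5 (32 ft³), 118 ft³ left
storage unit 3: place B6 (107 ft³), 11 ft³ left
storage unit 4: place B7 (16 ft³), 134 ft³ left
storage unit 4: place B8 (38 ft³), 96 ft³ left
storage unit 4: place B9 (86 ft³), 10 ft³ left
storage unit 5: place B10 (96 ft³), 54 ft³ left
storage unit 6: place B11 (109 ft³), 41 ft³ left
storage unit 5: place B12 (22 ft³), 32 ft³ left
storage unit 7: place B13 (102 ft³), 48 ft³ left
storage unit 8: place B14 (92 ft³), 58 ft³ left
storage unit 9: place B15 (99 ft³), 51 ft³ left
storage unit 7: place B16 (45 ft³), 3 ft³ left
storage unit 10: place B17 (79 ft³), 71 ft³ left
storage unit 11: place B18 (78 ft³), 72 ft³ left
Final storage units: [105,43] [112,23] [32,107] [16,38,86] [96,22] [109] [102,45] [92] [99] [79] [78].

11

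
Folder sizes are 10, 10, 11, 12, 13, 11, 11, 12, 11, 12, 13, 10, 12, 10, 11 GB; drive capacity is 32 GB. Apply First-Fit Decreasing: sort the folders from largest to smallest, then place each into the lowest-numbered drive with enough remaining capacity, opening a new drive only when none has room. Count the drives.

6

Sorted descending: 13, 13, 12, 12, 12, 12, 11, 11, 11, 11, 11, 10, 10, 10, 10.
13 GB → drive 1 (remaining 19 GB)
13 GB → drive 1 (remaining 6 GB)
12 GB → drive 2 (remaining 20 GB)
12 GB → drive 2 (remaining 8 GB)
12 GB → drive 3 (remaining 20 GB)
12 GB → drive 3 (remaining 8 GB)
11 GB → drive 4 (remaining 21 GB)
11 GB → drive 4 (remaining 10 GB)
11 GB → drive 5 (remaining 21 GB)
11 GB → drive 5 (remaining 10 GB)
11 GB → drive 6 (remaining 21 GB)
10 GB → drive 4 (remaining 0 GB)
10 GB → drive 5 (remaining 0 GB)
10 GB → drive 6 (remaining 11 GB)
10 GB → drive 6 (remaining 1 GB)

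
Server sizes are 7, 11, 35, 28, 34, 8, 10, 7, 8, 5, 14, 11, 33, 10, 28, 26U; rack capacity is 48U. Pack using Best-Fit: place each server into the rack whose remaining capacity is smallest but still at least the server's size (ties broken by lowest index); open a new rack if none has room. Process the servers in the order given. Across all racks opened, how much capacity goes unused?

rack 1: place 7U, 41U left
rack 1: place 11U, 30U left
rack 2: place 35U, 13U left
rack 1: place 28U, 2U left
rack 3: place 34U, 14U left
rack 2: place 8U, 5U left
rack 3: place 10U, 4U left
rack 4: place 7U, 41U left
rack 4: place 8U, 33U left
rack 2: place 5U, 0U left
rack 4: place 14U, 19U left
rack 4: place 11U, 8U left
rack 5: place 33U, 15U left
rack 5: place 10U, 5U left
rack 6: place 28U, 20U left
rack 7: place 26U, 22U left
7 racks × 48U = 336U; used 275U; unused 61U.

61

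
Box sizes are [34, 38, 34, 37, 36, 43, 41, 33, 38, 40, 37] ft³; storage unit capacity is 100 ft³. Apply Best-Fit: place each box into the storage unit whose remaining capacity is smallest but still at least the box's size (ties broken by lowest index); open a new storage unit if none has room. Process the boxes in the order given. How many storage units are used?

34 ft³ → storage unit 1 (remaining 66 ft³)
38 ft³ → storage unit 1 (remaining 28 ft³)
34 ft³ → storage unit 2 (remaining 66 ft³)
37 ft³ → storage unit 2 (remaining 29 ft³)
36 ft³ → storage unit 3 (remaining 64 ft³)
43 ft³ → storage unit 3 (remaining 21 ft³)
41 ft³ → storage unit 4 (remaining 59 ft³)
33 ft³ → storage unit 4 (remaining 26 ft³)
38 ft³ → storage unit 5 (remaining 62 ft³)
40 ft³ → storage unit 5 (remaining 22 ft³)
37 ft³ → storage unit 6 (remaining 63 ft³)
Final storage units: [34,38] [34,37] [36,43] [41,33] [38,40] [37].

6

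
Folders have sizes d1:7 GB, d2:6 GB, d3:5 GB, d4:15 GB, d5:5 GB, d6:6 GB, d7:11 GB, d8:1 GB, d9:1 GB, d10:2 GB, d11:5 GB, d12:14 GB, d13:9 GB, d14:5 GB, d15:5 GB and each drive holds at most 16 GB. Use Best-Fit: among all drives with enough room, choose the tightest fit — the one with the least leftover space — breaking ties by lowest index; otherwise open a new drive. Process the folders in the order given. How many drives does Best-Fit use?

7

Put d1 (7 GB) in drive 1; 9 GB remain.
Put d2 (6 GB) in drive 1; 3 GB remain.
Put d3 (5 GB) in drive 2; 11 GB remain.
Put d4 (15 GB) in drive 3; 1 GB remain.
Put d5 (5 GB) in drive 2; 6 GB remain.
Put d6 (6 GB) in drive 2; 0 GB remain.
Put d7 (11 GB) in drive 4; 5 GB remain.
Put d8 (1 GB) in drive 3; 0 GB remain.
Put d9 (1 GB) in drive 1; 2 GB remain.
Put d10 (2 GB) in drive 1; 0 GB remain.
Put d11 (5 GB) in drive 4; 0 GB remain.
Put d12 (14 GB) in drive 5; 2 GB remain.
Put d13 (9 GB) in drive 6; 7 GB remain.
Put d14 (5 GB) in drive 6; 2 GB remain.
Put d15 (5 GB) in drive 7; 11 GB remain.
Final drives: [7,6,1,2] [5,5,6] [15,1] [11,5] [14] [9,5] [5].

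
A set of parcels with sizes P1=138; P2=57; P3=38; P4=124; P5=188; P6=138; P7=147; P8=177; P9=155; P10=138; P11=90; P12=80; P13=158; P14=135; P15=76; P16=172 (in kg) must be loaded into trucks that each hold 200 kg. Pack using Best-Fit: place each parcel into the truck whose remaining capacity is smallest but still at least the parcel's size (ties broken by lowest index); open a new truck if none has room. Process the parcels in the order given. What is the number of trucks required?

truck 1: place P1 (138 kg), 62 kg left
truck 1: place P2 (57 kg), 5 kg left
truck 2: place P3 (38 kg), 162 kg left
truck 2: place P4 (124 kg), 38 kg left
truck 3: place P5 (188 kg), 12 kg left
truck 4: place P6 (138 kg), 62 kg left
truck 5: place P7 (147 kg), 53 kg left
truck 6: place P8 (177 kg), 23 kg left
truck 7: place P9 (155 kg), 45 kg left
truck 8: place P10 (138 kg), 62 kg left
truck 9: place P11 (90 kg), 110 kg left
truck 9: place P12 (80 kg), 30 kg left
truck 10: place P13 (158 kg), 42 kg left
truck 11: place P14 (135 kg), 65 kg left
truck 12: place P15 (76 kg), 124 kg left
truck 13: place P16 (172 kg), 28 kg left
Final trucks: [138,57] [38,124] [188] [138] [147] [177] [155] [138] [90,80] [158] [135] [76] [172].

13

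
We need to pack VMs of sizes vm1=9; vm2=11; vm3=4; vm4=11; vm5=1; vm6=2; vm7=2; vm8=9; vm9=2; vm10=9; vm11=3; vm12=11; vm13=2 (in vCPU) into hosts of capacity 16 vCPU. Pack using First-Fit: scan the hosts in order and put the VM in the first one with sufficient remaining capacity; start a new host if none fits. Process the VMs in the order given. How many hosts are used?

6 hosts

vm1 (9 vCPU) → host 1 (remaining 7 vCPU)
vm2 (11 vCPU) → host 2 (remaining 5 vCPU)
vm3 (4 vCPU) → host 1 (remaining 3 vCPU)
vm4 (11 vCPU) → host 3 (remaining 5 vCPU)
vm5 (1 vCPU) → host 1 (remaining 2 vCPU)
vm6 (2 vCPU) → host 1 (remaining 0 vCPU)
vm7 (2 vCPU) → host 2 (remaining 3 vCPU)
vm8 (9 vCPU) → host 4 (remaining 7 vCPU)
vm9 (2 vCPU) → host 2 (remaining 1 vCPU)
vm10 (9 vCPU) → host 5 (remaining 7 vCPU)
vm11 (3 vCPU) → host 3 (remaining 2 vCPU)
vm12 (11 vCPU) → host 6 (remaining 5 vCPU)
vm13 (2 vCPU) → host 3 (remaining 0 vCPU)
Final hosts: [9,4,1,2] [11,2,2] [11,3,2] [9] [9] [11].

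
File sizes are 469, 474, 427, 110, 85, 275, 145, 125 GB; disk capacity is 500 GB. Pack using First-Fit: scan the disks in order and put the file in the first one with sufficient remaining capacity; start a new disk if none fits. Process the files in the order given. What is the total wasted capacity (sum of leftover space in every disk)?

390

469 GB → disk 1 (remaining 31 GB)
474 GB → disk 2 (remaining 26 GB)
427 GB → disk 3 (remaining 73 GB)
110 GB → disk 4 (remaining 390 GB)
85 GB → disk 4 (remaining 305 GB)
275 GB → disk 4 (remaining 30 GB)
145 GB → disk 5 (remaining 355 GB)
125 GB → disk 5 (remaining 230 GB)
5 disks × 500 GB = 2500 GB; used 2110 GB; unused 390 GB.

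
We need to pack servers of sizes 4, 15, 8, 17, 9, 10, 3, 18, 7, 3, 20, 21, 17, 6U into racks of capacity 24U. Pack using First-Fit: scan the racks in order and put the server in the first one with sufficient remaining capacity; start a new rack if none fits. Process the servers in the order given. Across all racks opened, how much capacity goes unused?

34

4U → rack 1 (remaining 20U)
15U → rack 1 (remaining 5U)
8U → rack 2 (remaining 16U)
17U → rack 3 (remaining 7U)
9U → rack 2 (remaining 7U)
10U → rack 4 (remaining 14U)
3U → rack 1 (remaining 2U)
18U → rack 5 (remaining 6U)
7U → rack 2 (remaining 0U)
3U → rack 3 (remaining 4U)
20U → rack 6 (remaining 4U)
21U → rack 7 (remaining 3U)
17U → rack 8 (remaining 7U)
6U → rack 4 (remaining 8U)
8 racks × 24U = 192U; used 158U; unused 34U.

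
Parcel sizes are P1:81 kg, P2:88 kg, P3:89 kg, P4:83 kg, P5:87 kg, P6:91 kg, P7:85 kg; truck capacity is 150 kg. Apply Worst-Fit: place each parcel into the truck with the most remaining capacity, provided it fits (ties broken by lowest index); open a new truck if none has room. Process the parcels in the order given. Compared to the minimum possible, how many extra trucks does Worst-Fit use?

0

Worst-Fit: [81] [88] [89] [83] [87] [91] [85] → 7 trucks.
7 parcels exceed 75 kg (half the capacity), and no two of those can share a truck, so at least 7 trucks are needed.
So 7 is already optimal.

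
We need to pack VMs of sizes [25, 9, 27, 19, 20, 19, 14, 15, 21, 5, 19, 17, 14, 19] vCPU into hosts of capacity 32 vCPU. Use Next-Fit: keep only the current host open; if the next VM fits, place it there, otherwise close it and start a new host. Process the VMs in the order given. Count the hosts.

host 1: place 25 vCPU, 7 vCPU left
host 2: place 9 vCPU, 23 vCPU left
host 3: place 27 vCPU, 5 vCPU left
host 4: place 19 vCPU, 13 vCPU left
host 5: place 20 vCPU, 12 vCPU left
host 6: place 19 vCPU, 13 vCPU left
host 7: place 14 vCPU, 18 vCPU left
host 7: place 15 vCPU, 3 vCPU left
host 8: place 21 vCPU, 11 vCPU left
host 8: place 5 vCPU, 6 vCPU left
host 9: place 19 vCPU, 13 vCPU left
host 10: place 17 vCPU, 15 vCPU left
host 10: place 14 vCPU, 1 vCPU left
host 11: place 19 vCPU, 13 vCPU left
Final hosts: [25] [9] [27] [19] [20] [19] [14,15] [21,5] [19] [17,14] [19].

11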